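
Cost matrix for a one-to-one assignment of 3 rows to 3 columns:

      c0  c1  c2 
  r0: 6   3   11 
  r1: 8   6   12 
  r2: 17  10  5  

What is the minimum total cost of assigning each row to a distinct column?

Minimum assignment cost: 16

optimal assignment: row0→col1 (cost 3), row1→col0 (cost 8), row2→col2 (cost 5)
total = 3 + 8 + 5 = 16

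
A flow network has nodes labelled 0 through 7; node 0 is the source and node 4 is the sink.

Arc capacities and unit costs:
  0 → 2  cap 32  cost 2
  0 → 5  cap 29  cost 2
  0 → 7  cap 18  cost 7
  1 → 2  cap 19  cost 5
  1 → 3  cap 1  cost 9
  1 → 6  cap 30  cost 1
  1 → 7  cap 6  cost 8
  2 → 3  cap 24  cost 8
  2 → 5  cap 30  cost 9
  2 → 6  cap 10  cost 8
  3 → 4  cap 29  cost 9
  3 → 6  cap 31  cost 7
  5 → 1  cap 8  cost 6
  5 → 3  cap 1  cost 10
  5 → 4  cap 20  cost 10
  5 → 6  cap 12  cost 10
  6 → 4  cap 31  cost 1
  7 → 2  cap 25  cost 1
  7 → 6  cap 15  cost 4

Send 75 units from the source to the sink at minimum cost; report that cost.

shortest-cost path #1: 0→5→1→6→4 push 8 @ unit cost 10 (adds 80)
shortest-cost path #2: 0→2→6→4 push 10 @ unit cost 11 (adds 110)
shortest-cost path #3: 0→5→4 push 20 @ unit cost 12 (adds 240)
shortest-cost path #4: 0→7→6→4 push 13 @ unit cost 12 (adds 156)
shortest-cost path #5: 0→2→3→4 push 22 @ unit cost 19 (adds 418)
shortest-cost path #6: 0→7→6→2→3→4 push 2 @ unit cost 20 (adds 40)
total cost = 1044

Minimum cost for 75 units: 1044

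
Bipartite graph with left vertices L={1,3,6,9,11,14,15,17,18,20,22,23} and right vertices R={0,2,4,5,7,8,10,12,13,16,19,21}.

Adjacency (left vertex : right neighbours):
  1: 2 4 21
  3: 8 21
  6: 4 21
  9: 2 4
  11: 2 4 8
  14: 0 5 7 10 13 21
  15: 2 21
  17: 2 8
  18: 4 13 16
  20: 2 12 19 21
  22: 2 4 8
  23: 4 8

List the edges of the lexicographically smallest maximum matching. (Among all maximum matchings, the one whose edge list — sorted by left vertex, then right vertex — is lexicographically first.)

|M| = 7 (so the lex-smallest maximum matching has 7 edges)
process left vertices in ascending order; for each, take the smallest-labelled available neighbour that still permits 7 edges overall, or leave it unmatched if none does
lex-smallest matching: {1-2, 3-8, 6-4, 14-0, 15-21, 18-13, 20-12}

Lex-smallest maximum matching: {(1,2), (3,8), (6,4), (14,0), (15,21), (18,13), (20,12)}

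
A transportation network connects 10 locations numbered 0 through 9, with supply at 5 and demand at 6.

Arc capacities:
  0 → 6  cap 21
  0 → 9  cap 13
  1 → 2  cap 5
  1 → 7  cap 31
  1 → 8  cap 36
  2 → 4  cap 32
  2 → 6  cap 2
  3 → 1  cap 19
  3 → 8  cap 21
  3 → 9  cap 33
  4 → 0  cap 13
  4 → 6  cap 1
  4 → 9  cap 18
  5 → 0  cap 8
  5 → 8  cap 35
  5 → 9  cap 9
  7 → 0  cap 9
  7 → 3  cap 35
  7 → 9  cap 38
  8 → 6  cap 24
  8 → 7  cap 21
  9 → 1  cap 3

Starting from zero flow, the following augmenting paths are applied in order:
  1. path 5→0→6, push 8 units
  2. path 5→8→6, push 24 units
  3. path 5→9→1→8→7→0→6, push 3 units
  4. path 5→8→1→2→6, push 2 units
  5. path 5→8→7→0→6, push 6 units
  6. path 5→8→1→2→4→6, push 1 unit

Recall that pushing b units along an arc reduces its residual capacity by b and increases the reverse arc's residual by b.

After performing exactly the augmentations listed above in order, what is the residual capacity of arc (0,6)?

after path 1 (5→0→6, push 8): res(0,6)=13
after path 2 (5→8→6, push 24): res(0,6)=13
after path 3 (5→9→1→8→7→0→6, push 3): res(0,6)=10
after path 4 (5→8→1→2→6, push 2): res(0,6)=10
after path 5 (5→8→7→0→6, push 6): res(0,6)=4
after path 6 (5→8→1→2→4→6, push 1): res(0,6)=4

Residual capacity of (0,6): 4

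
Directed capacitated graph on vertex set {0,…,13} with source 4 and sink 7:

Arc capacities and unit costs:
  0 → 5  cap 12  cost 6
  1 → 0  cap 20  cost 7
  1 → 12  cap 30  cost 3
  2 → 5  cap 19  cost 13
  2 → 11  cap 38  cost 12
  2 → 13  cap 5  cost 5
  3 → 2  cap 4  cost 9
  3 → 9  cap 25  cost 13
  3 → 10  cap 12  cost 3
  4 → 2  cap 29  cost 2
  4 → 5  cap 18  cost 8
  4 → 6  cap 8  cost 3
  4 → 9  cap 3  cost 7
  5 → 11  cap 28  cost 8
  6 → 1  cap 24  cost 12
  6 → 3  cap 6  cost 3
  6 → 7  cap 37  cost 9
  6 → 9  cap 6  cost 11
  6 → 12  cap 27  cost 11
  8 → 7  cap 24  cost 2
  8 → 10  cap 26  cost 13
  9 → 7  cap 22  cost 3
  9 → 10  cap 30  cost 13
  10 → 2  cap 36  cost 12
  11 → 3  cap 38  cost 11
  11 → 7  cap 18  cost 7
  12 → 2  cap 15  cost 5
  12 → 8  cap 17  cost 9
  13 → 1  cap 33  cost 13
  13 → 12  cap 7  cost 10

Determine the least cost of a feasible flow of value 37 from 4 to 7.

shortest-cost path #1: 4→9→7 push 3 @ unit cost 10 (adds 30)
shortest-cost path #2: 4→6→7 push 8 @ unit cost 12 (adds 96)
shortest-cost path #3: 4→2→11→7 push 18 @ unit cost 21 (adds 378)
shortest-cost path #4: 4→2→13→12→8→7 push 5 @ unit cost 28 (adds 140)
shortest-cost path #5: 4→2→11→3→9→7 push 3 @ unit cost 41 (adds 123)
total cost = 767

Minimum cost for 37 units: 767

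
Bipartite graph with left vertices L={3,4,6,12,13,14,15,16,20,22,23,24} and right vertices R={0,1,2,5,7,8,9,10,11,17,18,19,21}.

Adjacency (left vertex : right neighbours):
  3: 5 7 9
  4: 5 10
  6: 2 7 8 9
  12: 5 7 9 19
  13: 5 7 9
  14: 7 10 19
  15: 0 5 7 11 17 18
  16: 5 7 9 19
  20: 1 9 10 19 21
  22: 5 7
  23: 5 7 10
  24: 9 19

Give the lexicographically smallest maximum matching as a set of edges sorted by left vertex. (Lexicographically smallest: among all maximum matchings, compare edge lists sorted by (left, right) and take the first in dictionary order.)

|M| = 8 (so the lex-smallest maximum matching has 8 edges)
process left vertices in ascending order; for each, take the smallest-labelled available neighbour that still permits 8 edges overall, or leave it unmatched if none does
lex-smallest matching: {3-5, 4-10, 6-2, 12-7, 13-9, 14-19, 15-0, 20-1}

Lex-smallest maximum matching: {(3,5), (4,10), (6,2), (12,7), (13,9), (14,19), (15,0), (20,1)}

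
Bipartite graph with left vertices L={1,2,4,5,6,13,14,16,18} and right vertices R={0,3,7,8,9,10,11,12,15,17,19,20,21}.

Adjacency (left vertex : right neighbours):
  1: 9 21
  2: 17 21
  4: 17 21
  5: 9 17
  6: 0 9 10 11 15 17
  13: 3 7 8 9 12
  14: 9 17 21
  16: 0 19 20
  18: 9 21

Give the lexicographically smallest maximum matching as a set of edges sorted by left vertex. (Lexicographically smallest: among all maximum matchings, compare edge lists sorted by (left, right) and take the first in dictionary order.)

|M| = 6 (so the lex-smallest maximum matching has 6 edges)
process left vertices in ascending order; for each, take the smallest-labelled available neighbour that still permits 6 edges overall, or leave it unmatched if none does
lex-smallest matching: {1-9, 2-17, 4-21, 6-0, 13-3, 16-19}

Lex-smallest maximum matching: {(1,9), (2,17), (4,21), (6,0), (13,3), (16,19)}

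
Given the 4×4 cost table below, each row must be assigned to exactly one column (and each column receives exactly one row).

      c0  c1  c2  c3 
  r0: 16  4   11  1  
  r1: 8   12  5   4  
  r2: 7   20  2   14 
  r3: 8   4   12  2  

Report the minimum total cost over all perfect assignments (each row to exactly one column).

optimal assignment: row0→col3 (cost 1), row1→col0 (cost 8), row2→col2 (cost 2), row3→col1 (cost 4)
total = 1 + 8 + 2 + 4 = 15

Minimum assignment cost: 15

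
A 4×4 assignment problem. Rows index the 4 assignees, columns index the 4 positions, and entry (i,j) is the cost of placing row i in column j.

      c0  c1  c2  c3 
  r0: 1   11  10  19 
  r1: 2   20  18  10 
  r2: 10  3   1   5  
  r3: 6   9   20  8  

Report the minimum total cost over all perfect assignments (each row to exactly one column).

Minimum assignment cost: 21

optimal assignment: row0→col0 (cost 1), row1→col3 (cost 10), row2→col2 (cost 1), row3→col1 (cost 9)
total = 1 + 10 + 1 + 9 = 21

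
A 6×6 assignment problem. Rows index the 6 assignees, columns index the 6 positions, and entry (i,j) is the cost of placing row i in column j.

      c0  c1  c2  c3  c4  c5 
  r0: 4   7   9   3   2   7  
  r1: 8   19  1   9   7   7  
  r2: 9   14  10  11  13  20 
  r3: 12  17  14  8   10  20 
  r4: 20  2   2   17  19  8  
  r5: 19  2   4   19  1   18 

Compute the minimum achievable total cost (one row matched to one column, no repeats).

Minimum assignment cost: 28

optimal assignment: row0→col5 (cost 7), row1→col2 (cost 1), row2→col0 (cost 9), row3→col3 (cost 8), row4→col1 (cost 2), row5→col4 (cost 1)
total = 7 + 1 + 9 + 8 + 2 + 1 = 28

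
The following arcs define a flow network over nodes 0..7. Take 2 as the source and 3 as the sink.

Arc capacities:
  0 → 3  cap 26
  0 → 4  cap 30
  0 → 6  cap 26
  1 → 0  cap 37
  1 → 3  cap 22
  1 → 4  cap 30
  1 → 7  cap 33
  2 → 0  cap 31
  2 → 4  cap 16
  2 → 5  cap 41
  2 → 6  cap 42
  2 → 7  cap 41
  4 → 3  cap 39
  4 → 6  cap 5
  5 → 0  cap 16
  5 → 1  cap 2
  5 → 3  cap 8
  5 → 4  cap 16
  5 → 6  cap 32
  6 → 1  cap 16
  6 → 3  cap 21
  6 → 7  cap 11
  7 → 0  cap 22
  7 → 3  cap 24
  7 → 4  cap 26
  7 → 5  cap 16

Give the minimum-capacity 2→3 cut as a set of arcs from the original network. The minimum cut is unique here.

Min-cut arcs: {(0,3), (4,3), (5,1), (5,3), (6,1), (6,3), (7,3)} (total capacity 136)

augment #1: 2→0→3 push 26
augment #2: 2→4→3 push 16
augment #3: 2→5→3 push 8
augment #4: 2→6→3 push 21
augment #5: 2→7→3 push 24
augment #6: 2→0→4→3 push 5
augment #7: 2→5→1→3 push 2
augment #8: 2→5→4→3 push 16
augment #9: 2→6→1→3 push 16
augment #10: 2→7→4→3 push 2
max flow = 136; residual-reachable set from 2 gives S-side
cut edges (S→T): {(0,3), (4,3), (5,1), (5,3), (6,1), (6,3), (7,3)} total cap 136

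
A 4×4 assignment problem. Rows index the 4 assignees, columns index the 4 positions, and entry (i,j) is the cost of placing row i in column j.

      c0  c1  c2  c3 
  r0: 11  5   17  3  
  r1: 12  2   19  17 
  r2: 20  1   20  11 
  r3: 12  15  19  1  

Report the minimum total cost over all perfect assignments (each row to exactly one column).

Minimum assignment cost: 31

optimal assignment: row0→col2 (cost 17), row1→col0 (cost 12), row2→col1 (cost 1), row3→col3 (cost 1)
total = 17 + 12 + 1 + 1 = 31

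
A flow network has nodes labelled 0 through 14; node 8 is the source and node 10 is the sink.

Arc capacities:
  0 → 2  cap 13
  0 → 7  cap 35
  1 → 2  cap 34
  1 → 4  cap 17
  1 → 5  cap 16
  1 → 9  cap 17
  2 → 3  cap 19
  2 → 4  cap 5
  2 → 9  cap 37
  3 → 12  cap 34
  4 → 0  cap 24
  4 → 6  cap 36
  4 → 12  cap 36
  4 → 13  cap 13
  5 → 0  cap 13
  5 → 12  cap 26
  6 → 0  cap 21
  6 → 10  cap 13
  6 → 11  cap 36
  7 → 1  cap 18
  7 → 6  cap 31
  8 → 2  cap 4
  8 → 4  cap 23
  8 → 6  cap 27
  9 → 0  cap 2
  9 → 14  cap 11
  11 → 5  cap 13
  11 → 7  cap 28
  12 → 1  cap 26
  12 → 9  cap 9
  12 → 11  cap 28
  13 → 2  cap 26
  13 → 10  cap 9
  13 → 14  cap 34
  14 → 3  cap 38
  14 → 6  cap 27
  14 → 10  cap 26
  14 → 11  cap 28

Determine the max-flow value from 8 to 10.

Maximum flow value: 37

augment #1: 8→6→10 bottleneck 13, total now 13
augment #2: 8→4→13→10 bottleneck 9, total now 22
augment #3: 8→2→9→14→10 bottleneck 4, total now 26
augment #4: 8→4→13→14→10 bottleneck 4, total now 30
augment #5: 8→4→12→9→14→10 bottleneck 7, total now 37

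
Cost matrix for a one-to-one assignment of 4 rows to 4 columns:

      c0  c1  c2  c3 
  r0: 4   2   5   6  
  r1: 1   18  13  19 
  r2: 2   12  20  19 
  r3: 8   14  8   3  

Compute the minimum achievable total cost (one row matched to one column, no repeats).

Minimum assignment cost: 20

optimal assignment: row0→col1 (cost 2), row1→col2 (cost 13), row2→col0 (cost 2), row3→col3 (cost 3)
total = 2 + 13 + 2 + 3 = 20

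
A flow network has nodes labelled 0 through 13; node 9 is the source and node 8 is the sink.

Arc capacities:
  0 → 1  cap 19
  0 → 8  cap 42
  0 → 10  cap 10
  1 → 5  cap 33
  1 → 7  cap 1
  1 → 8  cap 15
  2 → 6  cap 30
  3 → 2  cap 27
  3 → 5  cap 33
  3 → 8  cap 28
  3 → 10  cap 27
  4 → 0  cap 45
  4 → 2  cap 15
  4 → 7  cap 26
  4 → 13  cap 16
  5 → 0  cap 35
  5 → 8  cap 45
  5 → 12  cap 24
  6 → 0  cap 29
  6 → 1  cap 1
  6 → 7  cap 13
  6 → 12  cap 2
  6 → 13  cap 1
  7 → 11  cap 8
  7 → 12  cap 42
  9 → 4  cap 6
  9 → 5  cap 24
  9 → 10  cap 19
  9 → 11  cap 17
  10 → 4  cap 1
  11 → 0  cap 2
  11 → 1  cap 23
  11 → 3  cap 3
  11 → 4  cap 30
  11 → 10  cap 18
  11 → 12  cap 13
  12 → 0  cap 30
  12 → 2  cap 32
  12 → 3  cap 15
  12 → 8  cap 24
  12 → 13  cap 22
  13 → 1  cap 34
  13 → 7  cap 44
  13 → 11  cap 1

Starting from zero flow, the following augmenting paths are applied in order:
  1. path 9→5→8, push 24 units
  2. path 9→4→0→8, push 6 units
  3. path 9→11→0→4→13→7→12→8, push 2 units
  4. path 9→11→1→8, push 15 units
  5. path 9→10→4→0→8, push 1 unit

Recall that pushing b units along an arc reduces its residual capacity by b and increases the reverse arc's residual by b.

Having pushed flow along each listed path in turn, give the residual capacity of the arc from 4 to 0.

after path 1 (9→5→8, push 24): res(4,0)=45
after path 2 (9→4→0→8, push 6): res(4,0)=39
after path 3 (9→11→0→4→13→7→12→8, push 2): res(4,0)=41
after path 4 (9→11→1→8, push 15): res(4,0)=41
after path 5 (9→10→4→0→8, push 1): res(4,0)=40

Residual capacity of (4,0): 40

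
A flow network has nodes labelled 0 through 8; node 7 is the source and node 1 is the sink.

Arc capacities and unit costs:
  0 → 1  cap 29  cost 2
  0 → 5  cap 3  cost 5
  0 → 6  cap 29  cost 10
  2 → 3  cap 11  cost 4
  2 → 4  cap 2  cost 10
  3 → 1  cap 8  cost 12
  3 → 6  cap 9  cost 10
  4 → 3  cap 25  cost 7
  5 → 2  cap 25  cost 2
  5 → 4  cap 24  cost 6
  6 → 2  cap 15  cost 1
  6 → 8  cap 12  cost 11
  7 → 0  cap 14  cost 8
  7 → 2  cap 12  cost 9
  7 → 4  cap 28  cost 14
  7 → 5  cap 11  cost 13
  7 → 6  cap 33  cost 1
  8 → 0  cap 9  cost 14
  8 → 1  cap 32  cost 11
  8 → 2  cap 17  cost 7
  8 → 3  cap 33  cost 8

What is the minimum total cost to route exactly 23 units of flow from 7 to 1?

Minimum cost for 23 units: 307

shortest-cost path #1: 7→0→1 push 14 @ unit cost 10 (adds 140)
shortest-cost path #2: 7→6→2→3→1 push 8 @ unit cost 18 (adds 144)
shortest-cost path #3: 7→6→8→1 push 1 @ unit cost 23 (adds 23)
total cost = 307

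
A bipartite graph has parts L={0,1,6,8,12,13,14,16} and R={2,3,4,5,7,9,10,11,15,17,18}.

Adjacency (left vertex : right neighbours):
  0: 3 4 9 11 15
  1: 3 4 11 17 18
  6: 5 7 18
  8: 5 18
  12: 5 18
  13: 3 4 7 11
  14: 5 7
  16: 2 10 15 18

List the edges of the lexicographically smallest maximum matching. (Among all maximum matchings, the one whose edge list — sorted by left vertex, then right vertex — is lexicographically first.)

Lex-smallest maximum matching: {(0,3), (1,4), (6,5), (8,18), (13,11), (14,7), (16,2)}

|M| = 7 (so the lex-smallest maximum matching has 7 edges)
process left vertices in ascending order; for each, take the smallest-labelled available neighbour that still permits 7 edges overall, or leave it unmatched if none does
lex-smallest matching: {0-3, 1-4, 6-5, 8-18, 13-11, 14-7, 16-2}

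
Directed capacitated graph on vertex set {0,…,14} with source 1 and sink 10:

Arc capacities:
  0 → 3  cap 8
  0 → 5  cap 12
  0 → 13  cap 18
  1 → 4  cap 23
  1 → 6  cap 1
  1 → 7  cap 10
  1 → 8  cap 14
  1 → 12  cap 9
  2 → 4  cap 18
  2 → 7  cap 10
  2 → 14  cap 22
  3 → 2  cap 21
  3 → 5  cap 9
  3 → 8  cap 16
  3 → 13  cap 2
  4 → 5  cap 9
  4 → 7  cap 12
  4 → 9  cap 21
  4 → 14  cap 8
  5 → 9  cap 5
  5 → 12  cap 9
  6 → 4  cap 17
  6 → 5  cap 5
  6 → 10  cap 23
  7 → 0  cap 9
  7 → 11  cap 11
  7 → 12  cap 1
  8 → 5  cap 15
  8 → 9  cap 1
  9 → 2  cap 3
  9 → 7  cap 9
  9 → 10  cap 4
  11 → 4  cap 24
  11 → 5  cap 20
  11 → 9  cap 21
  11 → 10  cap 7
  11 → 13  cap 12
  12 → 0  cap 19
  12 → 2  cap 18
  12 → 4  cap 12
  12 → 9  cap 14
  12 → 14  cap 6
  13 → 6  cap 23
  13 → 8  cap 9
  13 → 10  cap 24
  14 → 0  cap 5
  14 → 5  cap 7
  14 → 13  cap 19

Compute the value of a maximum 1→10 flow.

Maximum flow value: 55

augment #1: 1→6→10 bottleneck 1, total now 1
augment #2: 1→4→9→10 bottleneck 4, total now 5
augment #3: 1→7→11→10 bottleneck 7, total now 12
augment #4: 1→4→14→13→10 bottleneck 8, total now 20
augment #5: 1→7→0→13→10 bottleneck 3, total now 23
augment #6: 1→12→0→13→10 bottleneck 9, total now 32
augment #7: 1→4→7→0→13→10 bottleneck 4, total now 36
augment #8: 1→4→7→0→13→6→10 bottleneck 2, total now 38
augment #9: 1→4→7→11→13→6→10 bottleneck 4, total now 42
augment #10: 1→4→5→12→14→13→6→10 bottleneck 1, total now 43
augment #11: 1→8→5→12→14→13→6→10 bottleneck 5, total now 48
augment #12: 1→8→9→2→14→13→6→10 bottleneck 1, total now 49
augment #13: 1→8→5→9→2→14→13→6→10 bottleneck 2, total now 51
augment #14: 1→8→5→12→0→3→13→6→10 bottleneck 2, total now 53
augment #15: 1→8→5→12→2→14→13→6→10 bottleneck 1, total now 54
augment #16: 1→8→5→4→7→12→2→14→13→6→10 bottleneck 1, total now 55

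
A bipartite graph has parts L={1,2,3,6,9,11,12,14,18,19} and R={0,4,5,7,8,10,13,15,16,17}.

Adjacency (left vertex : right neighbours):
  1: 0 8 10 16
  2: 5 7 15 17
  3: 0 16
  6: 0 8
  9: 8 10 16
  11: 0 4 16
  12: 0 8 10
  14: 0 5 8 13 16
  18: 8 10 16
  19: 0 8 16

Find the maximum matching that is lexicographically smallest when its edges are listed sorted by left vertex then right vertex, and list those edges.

Lex-smallest maximum matching: {(1,0), (2,5), (3,16), (6,8), (9,10), (11,4), (14,13)}

|M| = 7 (so the lex-smallest maximum matching has 7 edges)
process left vertices in ascending order; for each, take the smallest-labelled available neighbour that still permits 7 edges overall, or leave it unmatched if none does
lex-smallest matching: {1-0, 2-5, 3-16, 6-8, 9-10, 11-4, 14-13}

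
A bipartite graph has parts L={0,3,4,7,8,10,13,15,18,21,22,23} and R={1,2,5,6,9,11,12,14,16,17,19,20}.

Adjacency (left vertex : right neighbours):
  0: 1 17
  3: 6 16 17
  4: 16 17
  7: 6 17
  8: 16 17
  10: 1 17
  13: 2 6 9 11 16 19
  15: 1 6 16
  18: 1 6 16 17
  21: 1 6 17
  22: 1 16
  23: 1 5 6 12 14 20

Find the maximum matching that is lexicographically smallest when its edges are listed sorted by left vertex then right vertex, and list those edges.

|M| = 6 (so the lex-smallest maximum matching has 6 edges)
process left vertices in ascending order; for each, take the smallest-labelled available neighbour that still permits 6 edges overall, or leave it unmatched if none does
lex-smallest matching: {0-1, 3-6, 4-16, 7-17, 13-2, 23-5}

Lex-smallest maximum matching: {(0,1), (3,6), (4,16), (7,17), (13,2), (23,5)}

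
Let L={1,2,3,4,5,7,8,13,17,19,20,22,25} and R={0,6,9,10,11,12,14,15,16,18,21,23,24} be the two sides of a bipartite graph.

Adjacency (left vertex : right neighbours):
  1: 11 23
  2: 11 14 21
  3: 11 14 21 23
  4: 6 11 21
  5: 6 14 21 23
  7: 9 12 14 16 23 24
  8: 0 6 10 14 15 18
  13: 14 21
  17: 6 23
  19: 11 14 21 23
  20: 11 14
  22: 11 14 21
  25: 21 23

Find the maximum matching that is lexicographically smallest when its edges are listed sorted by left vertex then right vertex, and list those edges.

Lex-smallest maximum matching: {(1,11), (2,14), (3,21), (4,6), (5,23), (7,9), (8,0)}

|M| = 7 (so the lex-smallest maximum matching has 7 edges)
process left vertices in ascending order; for each, take the smallest-labelled available neighbour that still permits 7 edges overall, or leave it unmatched if none does
lex-smallest matching: {1-11, 2-14, 3-21, 4-6, 5-23, 7-9, 8-0}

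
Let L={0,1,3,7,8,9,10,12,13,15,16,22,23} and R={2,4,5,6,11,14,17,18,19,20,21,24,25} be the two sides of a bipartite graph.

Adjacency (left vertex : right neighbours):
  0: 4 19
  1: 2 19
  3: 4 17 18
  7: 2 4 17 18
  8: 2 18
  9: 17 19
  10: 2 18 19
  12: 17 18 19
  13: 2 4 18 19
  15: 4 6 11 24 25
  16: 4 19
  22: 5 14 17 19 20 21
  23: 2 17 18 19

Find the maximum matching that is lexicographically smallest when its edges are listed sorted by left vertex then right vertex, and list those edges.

|M| = 7 (so the lex-smallest maximum matching has 7 edges)
process left vertices in ascending order; for each, take the smallest-labelled available neighbour that still permits 7 edges overall, or leave it unmatched if none does
lex-smallest matching: {0-4, 1-2, 3-17, 7-18, 9-19, 15-6, 22-5}

Lex-smallest maximum matching: {(0,4), (1,2), (3,17), (7,18), (9,19), (15,6), (22,5)}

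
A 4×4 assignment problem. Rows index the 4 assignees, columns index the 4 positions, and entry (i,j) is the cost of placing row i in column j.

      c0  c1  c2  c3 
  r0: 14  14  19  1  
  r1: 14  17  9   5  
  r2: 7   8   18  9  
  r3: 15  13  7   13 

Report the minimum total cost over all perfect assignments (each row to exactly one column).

one of 2 optimal assignments: row0→col3 (cost 1), row1→col0 (cost 14), row2→col1 (cost 8), row3→col2 (cost 7)
total = 1 + 14 + 8 + 7 = 30

Minimum assignment cost: 30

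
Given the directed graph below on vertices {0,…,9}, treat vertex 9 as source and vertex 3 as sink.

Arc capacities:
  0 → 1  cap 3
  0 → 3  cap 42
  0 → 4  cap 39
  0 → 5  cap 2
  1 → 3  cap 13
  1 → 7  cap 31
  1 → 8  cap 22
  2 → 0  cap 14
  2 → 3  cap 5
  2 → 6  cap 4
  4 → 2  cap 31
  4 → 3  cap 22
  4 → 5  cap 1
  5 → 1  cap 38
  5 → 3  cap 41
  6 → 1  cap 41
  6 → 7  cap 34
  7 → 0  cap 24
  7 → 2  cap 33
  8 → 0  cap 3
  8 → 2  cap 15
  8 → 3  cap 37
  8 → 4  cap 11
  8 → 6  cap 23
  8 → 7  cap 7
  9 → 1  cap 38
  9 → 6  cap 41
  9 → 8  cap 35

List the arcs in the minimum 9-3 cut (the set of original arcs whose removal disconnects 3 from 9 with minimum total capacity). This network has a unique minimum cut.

Min-cut arcs: {(1,3), (2,0), (2,3), (7,0), (8,0), (8,3), (8,4)} (total capacity 107)

augment #1: 9→1→3 push 13
augment #2: 9→8→3 push 35
augment #3: 9→1→8→3 push 2
augment #4: 9→1→7→0→3 push 23
augment #5: 9→6→7→0→3 push 1
augment #6: 9→6→7→2→3 push 5
augment #7: 9→6→1→8→0→3 push 3
augment #8: 9→6→1→8→4→3 push 11
augment #9: 9→6→7→2→0→3 push 14
max flow = 107; residual-reachable set from 9 gives S-side
cut edges (S→T): {(1,3), (2,0), (2,3), (7,0), (8,0), (8,3), (8,4)} total cap 107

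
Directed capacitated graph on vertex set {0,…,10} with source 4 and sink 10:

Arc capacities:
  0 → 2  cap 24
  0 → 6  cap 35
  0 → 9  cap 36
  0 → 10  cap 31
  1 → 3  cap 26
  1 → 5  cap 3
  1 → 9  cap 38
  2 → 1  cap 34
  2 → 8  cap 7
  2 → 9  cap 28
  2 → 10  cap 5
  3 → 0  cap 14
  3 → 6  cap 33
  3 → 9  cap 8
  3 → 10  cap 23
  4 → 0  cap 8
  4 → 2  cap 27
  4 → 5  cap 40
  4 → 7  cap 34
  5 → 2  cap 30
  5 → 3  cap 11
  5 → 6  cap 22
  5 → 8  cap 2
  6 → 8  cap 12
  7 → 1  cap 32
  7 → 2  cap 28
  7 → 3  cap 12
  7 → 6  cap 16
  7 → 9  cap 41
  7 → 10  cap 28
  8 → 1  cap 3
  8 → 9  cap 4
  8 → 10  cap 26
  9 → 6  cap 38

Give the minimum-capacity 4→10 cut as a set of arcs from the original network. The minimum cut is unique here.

augment #1: 4→0→10 push 8
augment #2: 4→2→10 push 5
augment #3: 4→7→10 push 28
augment #4: 4→2→8→10 push 7
augment #5: 4→5→3→10 push 11
augment #6: 4→5→8→10 push 2
augment #7: 4→7→3→10 push 6
augment #8: 4→2→1→3→10 push 6
augment #9: 4→5→6→8→10 push 12
augment #10: 4→2→1→3→0→10 push 9
augment #11: 4→5→2→1→3→0→10 push 5
max flow = 99; residual-reachable set from 4 gives S-side
cut edges (S→T): {(2,8), (2,10), (3,0), (3,10), (4,0), (5,8), (6,8), (7,10)} total cap 99

Min-cut arcs: {(2,8), (2,10), (3,0), (3,10), (4,0), (5,8), (6,8), (7,10)} (total capacity 99)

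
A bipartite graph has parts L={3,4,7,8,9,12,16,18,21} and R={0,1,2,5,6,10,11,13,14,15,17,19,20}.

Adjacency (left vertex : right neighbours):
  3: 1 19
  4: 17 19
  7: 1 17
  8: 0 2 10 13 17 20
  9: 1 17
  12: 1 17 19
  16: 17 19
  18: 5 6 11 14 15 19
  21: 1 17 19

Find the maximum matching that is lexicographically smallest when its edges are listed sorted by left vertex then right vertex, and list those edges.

|M| = 5 (so the lex-smallest maximum matching has 5 edges)
process left vertices in ascending order; for each, take the smallest-labelled available neighbour that still permits 5 edges overall, or leave it unmatched if none does
lex-smallest matching: {3-1, 4-17, 8-0, 12-19, 18-5}

Lex-smallest maximum matching: {(3,1), (4,17), (8,0), (12,19), (18,5)}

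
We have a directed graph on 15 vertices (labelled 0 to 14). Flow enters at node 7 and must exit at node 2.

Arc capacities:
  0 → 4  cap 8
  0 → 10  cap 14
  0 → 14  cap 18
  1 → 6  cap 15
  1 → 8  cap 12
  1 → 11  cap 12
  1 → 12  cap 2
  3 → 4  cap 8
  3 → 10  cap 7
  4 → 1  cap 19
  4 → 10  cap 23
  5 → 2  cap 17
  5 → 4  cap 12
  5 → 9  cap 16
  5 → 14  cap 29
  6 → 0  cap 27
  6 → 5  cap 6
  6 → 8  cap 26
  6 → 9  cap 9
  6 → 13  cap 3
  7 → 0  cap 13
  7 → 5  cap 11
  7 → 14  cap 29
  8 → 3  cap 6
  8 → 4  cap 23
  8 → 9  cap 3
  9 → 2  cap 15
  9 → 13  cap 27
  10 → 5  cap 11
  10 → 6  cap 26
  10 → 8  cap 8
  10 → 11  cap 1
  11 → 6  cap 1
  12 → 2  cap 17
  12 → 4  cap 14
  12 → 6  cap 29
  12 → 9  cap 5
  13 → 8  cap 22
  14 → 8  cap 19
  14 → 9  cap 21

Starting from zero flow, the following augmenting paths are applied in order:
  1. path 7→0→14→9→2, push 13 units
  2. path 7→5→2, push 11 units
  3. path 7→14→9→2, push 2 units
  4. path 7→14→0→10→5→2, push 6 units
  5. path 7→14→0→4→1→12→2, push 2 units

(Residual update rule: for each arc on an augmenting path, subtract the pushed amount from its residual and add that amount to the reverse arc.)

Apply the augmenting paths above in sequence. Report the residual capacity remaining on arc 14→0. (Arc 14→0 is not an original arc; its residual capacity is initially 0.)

Residual capacity of (14,0): 5

after path 1 (7→0→14→9→2, push 13): res(14,0)=13
after path 2 (7→5→2, push 11): res(14,0)=13
after path 3 (7→14→9→2, push 2): res(14,0)=13
after path 4 (7→14→0→10→5→2, push 6): res(14,0)=7
after path 5 (7→14→0→4→1→12→2, push 2): res(14,0)=5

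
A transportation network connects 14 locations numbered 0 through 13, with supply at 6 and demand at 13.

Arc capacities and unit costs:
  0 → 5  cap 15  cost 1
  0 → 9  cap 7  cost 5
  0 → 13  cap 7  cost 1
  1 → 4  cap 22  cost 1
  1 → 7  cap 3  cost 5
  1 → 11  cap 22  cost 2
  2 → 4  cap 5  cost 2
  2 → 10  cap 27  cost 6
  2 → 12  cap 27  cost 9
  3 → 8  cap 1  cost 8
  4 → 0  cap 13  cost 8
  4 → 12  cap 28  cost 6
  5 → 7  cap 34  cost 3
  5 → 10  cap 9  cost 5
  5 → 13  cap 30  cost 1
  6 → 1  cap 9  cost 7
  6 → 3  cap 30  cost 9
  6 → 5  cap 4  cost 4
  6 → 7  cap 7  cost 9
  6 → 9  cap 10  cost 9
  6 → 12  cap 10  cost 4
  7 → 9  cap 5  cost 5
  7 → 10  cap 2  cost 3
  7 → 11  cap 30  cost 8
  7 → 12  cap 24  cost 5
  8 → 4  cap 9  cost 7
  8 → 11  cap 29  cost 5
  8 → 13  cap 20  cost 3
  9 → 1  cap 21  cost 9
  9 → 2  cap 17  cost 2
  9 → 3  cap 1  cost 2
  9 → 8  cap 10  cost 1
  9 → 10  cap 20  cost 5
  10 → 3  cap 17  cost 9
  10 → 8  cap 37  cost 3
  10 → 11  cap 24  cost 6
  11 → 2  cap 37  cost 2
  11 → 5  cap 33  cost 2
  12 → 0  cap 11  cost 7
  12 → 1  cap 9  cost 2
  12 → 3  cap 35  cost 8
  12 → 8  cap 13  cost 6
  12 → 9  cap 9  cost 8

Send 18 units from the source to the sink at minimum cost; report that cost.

shortest-cost path #1: 6→5→13 push 4 @ unit cost 5 (adds 20)
shortest-cost path #2: 6→12→1→11→5→13 push 9 @ unit cost 11 (adds 99)
shortest-cost path #3: 6→12→0→13 push 1 @ unit cost 12 (adds 12)
shortest-cost path #4: 6→1→11→5→13 push 4 @ unit cost 12 (adds 48)
total cost = 179

Minimum cost for 18 units: 179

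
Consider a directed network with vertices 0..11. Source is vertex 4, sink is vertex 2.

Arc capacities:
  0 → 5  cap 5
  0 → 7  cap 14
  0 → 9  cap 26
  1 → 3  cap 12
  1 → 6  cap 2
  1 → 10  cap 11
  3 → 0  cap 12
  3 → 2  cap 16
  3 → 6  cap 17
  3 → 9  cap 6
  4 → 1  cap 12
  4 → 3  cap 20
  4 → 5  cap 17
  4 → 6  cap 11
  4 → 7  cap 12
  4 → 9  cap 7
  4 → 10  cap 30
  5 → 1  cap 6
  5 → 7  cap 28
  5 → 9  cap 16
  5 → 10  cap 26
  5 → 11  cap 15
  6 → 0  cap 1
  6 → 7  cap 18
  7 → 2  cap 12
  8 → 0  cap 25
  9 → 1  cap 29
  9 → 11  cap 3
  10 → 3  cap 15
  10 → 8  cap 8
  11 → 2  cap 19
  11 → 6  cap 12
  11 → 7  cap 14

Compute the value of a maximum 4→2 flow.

augment #1: 4→3→2 bottleneck 16, total now 16
augment #2: 4→7→2 bottleneck 12, total now 28
augment #3: 4→5→11→2 bottleneck 15, total now 43
augment #4: 4→9→11→2 bottleneck 3, total now 46

Maximum flow value: 46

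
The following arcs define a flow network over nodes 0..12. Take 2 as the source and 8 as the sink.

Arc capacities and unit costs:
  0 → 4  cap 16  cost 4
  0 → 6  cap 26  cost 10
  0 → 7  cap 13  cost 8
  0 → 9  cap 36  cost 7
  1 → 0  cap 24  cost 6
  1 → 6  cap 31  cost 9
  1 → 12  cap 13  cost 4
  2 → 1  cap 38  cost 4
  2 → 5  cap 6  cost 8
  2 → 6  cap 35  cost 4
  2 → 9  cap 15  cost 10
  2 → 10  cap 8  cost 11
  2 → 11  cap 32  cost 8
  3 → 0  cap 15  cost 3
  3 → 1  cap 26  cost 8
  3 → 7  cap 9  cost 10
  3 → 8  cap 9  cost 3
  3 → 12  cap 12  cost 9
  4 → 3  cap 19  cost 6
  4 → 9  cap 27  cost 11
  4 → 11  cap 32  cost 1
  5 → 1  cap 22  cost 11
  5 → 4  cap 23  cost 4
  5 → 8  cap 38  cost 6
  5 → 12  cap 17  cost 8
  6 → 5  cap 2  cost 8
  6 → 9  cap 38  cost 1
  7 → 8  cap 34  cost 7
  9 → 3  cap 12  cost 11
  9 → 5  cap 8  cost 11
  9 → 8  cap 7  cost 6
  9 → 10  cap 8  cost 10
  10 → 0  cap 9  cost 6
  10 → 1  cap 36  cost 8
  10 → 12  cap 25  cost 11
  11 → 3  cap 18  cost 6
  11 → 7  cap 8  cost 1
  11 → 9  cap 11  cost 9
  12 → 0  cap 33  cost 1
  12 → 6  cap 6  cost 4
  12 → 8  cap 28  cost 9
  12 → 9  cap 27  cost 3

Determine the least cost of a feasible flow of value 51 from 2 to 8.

shortest-cost path #1: 2→6→9→8 push 7 @ unit cost 11 (adds 77)
shortest-cost path #2: 2→5→8 push 6 @ unit cost 14 (adds 84)
shortest-cost path #3: 2→11→7→8 push 8 @ unit cost 16 (adds 128)
shortest-cost path #4: 2→11→3→8 push 9 @ unit cost 17 (adds 153)
shortest-cost path #5: 2→1→12→8 push 13 @ unit cost 17 (adds 221)
shortest-cost path #6: 2→6→5→8 push 2 @ unit cost 18 (adds 36)
shortest-cost path #7: 2→6→9→5→8 push 6 @ unit cost 22 (adds 132)
total cost = 831

Minimum cost for 51 units: 831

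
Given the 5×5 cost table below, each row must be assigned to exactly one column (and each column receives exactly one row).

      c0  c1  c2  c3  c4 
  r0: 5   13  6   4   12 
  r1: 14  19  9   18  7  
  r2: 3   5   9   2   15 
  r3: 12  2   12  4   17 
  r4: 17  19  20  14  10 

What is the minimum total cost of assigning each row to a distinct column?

Minimum assignment cost: 28

one of 2 optimal assignments: row0→col0 (cost 5), row1→col2 (cost 9), row2→col3 (cost 2), row3→col1 (cost 2), row4→col4 (cost 10)
total = 5 + 9 + 2 + 2 + 10 = 28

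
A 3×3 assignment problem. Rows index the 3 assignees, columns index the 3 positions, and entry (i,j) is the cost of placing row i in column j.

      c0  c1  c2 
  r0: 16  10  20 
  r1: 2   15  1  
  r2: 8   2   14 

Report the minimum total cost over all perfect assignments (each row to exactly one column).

Minimum assignment cost: 19

one of 2 optimal assignments: row0→col0 (cost 16), row1→col2 (cost 1), row2→col1 (cost 2)
total = 16 + 1 + 2 = 19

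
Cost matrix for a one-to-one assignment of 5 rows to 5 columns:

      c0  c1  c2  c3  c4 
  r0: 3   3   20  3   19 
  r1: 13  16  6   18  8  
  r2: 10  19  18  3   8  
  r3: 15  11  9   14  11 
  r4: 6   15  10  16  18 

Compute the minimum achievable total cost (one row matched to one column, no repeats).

Minimum assignment cost: 29

one of 2 optimal assignments: row0→col1 (cost 3), row1→col2 (cost 6), row2→col3 (cost 3), row3→col4 (cost 11), row4→col0 (cost 6)
total = 3 + 6 + 3 + 11 + 6 = 29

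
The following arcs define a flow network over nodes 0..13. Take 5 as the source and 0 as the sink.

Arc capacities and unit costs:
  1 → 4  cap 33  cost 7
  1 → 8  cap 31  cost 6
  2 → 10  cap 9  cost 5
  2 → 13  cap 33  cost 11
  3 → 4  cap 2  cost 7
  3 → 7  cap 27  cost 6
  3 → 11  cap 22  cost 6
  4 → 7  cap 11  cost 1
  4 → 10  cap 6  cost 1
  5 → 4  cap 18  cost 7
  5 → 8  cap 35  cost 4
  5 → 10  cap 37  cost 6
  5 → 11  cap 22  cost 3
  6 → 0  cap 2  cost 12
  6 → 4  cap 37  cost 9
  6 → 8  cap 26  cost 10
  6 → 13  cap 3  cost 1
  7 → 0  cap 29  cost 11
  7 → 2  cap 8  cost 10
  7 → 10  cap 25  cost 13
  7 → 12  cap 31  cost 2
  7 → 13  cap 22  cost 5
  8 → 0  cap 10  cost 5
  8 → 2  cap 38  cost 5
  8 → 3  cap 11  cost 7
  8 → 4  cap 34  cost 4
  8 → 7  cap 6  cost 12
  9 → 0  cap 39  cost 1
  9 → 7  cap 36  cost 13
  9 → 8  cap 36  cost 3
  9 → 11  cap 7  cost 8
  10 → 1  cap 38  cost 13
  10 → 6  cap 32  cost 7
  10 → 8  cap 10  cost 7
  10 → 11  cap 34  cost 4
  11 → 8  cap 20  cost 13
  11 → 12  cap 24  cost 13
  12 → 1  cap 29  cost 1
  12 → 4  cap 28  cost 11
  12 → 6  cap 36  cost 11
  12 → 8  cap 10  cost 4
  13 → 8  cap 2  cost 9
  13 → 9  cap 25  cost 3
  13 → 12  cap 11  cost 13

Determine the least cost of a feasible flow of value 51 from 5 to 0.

Minimum cost for 51 units: 1012

shortest-cost path #1: 5→8→0 push 10 @ unit cost 9 (adds 90)
shortest-cost path #2: 5→4→7→13→9→0 push 11 @ unit cost 17 (adds 187)
shortest-cost path #3: 5→10→6→13→9→0 push 3 @ unit cost 18 (adds 54)
shortest-cost path #4: 5→8→2→13→9→0 push 11 @ unit cost 24 (adds 264)
shortest-cost path #5: 5→10→6→0 push 2 @ unit cost 25 (adds 50)
shortest-cost path #6: 5→8→2→13→7→0 push 11 @ unit cost 26 (adds 286)
shortest-cost path #7: 5→8→7→0 push 3 @ unit cost 27 (adds 81)
total cost = 1012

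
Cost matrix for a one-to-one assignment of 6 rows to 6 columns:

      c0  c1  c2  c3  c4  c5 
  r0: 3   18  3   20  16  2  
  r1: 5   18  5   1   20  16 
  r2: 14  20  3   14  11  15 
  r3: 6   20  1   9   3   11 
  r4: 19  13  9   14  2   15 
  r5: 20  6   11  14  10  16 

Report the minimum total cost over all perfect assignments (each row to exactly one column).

Minimum assignment cost: 20

optimal assignment: row0→col5 (cost 2), row1→col3 (cost 1), row2→col2 (cost 3), row3→col0 (cost 6), row4→col4 (cost 2), row5→col1 (cost 6)
total = 2 + 1 + 3 + 6 + 2 + 6 = 20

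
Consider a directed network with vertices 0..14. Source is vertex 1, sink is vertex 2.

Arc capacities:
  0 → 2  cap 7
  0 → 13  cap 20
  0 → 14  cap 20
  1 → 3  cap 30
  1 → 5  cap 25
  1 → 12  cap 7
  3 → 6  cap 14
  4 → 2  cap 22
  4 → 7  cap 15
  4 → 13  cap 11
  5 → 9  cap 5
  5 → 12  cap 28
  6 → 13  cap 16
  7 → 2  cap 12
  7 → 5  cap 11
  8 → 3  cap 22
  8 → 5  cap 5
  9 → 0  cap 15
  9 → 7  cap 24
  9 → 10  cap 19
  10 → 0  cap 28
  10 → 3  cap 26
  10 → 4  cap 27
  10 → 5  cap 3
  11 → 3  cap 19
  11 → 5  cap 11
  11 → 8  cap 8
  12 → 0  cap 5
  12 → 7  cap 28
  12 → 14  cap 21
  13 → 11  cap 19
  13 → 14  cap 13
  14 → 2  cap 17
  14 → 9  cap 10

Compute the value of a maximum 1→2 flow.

augment #1: 1→12→0→2 bottleneck 5, total now 5
augment #2: 1→12→7→2 bottleneck 2, total now 7
augment #3: 1→5→9→0→2 bottleneck 2, total now 9
augment #4: 1→5→9→7→2 bottleneck 3, total now 12
augment #5: 1→5→12→7→2 bottleneck 7, total now 19
augment #6: 1→5→12→14→2 bottleneck 13, total now 32
augment #7: 1→3→6→13→14→2 bottleneck 4, total now 36
augment #8: 1→3→6→13→14→9→10→4→2 bottleneck 9, total now 45
augment #9: 1→3→6→13→11→5→12→7→9→10→4→2 bottleneck 1, total now 46

Maximum flow value: 46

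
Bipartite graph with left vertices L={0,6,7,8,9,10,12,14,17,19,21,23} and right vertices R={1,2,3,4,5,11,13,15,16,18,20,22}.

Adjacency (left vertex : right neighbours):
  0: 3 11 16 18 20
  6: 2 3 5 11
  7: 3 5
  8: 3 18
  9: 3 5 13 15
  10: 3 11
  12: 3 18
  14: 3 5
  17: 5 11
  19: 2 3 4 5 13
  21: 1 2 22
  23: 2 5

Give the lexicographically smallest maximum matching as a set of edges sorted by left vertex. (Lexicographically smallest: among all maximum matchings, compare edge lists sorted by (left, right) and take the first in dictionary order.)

Lex-smallest maximum matching: {(0,16), (6,2), (7,3), (8,18), (9,13), (10,11), (14,5), (19,4), (21,1)}

|M| = 9 (so the lex-smallest maximum matching has 9 edges)
process left vertices in ascending order; for each, take the smallest-labelled available neighbour that still permits 9 edges overall, or leave it unmatched if none does
lex-smallest matching: {0-16, 6-2, 7-3, 8-18, 9-13, 10-11, 14-5, 19-4, 21-1}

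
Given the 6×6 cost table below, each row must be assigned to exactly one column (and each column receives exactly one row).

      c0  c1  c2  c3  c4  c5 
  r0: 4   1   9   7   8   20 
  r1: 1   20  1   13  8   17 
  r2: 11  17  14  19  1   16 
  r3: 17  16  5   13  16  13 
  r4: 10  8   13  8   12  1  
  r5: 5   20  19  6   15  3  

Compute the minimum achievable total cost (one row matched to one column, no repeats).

optimal assignment: row0→col1 (cost 1), row1→col0 (cost 1), row2→col4 (cost 1), row3→col2 (cost 5), row4→col5 (cost 1), row5→col3 (cost 6)
total = 1 + 1 + 1 + 5 + 1 + 6 = 15

Minimum assignment cost: 15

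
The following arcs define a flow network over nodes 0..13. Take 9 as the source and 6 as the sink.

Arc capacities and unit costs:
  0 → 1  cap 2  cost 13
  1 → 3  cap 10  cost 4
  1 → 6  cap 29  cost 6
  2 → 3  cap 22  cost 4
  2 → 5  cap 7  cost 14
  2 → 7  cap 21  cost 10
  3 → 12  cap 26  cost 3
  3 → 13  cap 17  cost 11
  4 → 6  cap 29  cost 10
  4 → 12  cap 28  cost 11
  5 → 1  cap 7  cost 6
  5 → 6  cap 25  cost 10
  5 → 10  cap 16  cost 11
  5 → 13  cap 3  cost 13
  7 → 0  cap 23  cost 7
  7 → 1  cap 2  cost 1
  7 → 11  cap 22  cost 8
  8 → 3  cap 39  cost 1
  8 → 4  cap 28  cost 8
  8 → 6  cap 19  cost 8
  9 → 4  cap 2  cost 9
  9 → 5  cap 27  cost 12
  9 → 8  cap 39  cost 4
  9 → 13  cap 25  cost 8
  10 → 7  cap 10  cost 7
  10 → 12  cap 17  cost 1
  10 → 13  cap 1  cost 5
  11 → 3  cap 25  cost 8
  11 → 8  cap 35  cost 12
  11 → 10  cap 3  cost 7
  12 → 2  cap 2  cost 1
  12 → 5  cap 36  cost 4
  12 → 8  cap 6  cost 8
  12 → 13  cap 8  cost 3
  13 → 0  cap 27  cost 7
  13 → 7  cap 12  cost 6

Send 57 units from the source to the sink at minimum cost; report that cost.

Minimum cost for 57 units: 1056

shortest-cost path #1: 9→8→6 push 19 @ unit cost 12 (adds 228)
shortest-cost path #2: 9→4→6 push 2 @ unit cost 19 (adds 38)
shortest-cost path #3: 9→13→7→1→6 push 2 @ unit cost 21 (adds 42)
shortest-cost path #4: 9→5→6 push 25 @ unit cost 22 (adds 550)
shortest-cost path #5: 9→8→4→6 push 9 @ unit cost 22 (adds 198)
total cost = 1056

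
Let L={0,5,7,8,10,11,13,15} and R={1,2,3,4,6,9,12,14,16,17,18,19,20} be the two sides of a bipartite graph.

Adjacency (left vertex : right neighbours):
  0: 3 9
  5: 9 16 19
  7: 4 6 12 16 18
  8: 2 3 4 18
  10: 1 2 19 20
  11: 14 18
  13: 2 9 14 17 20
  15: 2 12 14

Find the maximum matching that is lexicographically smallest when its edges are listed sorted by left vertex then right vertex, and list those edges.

Lex-smallest maximum matching: {(0,3), (5,9), (7,4), (8,2), (10,1), (11,14), (13,17), (15,12)}

|M| = 8 (so the lex-smallest maximum matching has 8 edges)
process left vertices in ascending order; for each, take the smallest-labelled available neighbour that still permits 8 edges overall, or leave it unmatched if none does
lex-smallest matching: {0-3, 5-9, 7-4, 8-2, 10-1, 11-14, 13-17, 15-12}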